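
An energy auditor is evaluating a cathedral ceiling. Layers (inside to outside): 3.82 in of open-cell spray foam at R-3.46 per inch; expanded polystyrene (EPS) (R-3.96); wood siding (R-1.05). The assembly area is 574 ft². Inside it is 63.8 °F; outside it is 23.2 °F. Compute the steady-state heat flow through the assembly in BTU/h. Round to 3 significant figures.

1280 BTU/h

3.82 × 3.46 = 13.22
R_total = 13.22 + 3.96 + 1.05 = 18.23 ft²·°F·h/BTU
Q = A·ΔT/R = 574 × (63.8 − 23.2) / 18.23 = 1279 BTU/h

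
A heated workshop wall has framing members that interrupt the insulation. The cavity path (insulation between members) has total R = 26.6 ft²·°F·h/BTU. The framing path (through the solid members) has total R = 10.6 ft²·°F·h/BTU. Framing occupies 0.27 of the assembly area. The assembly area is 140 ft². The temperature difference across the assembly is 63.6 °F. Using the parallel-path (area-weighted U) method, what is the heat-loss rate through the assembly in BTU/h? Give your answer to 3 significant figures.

471 BTU/h

U_eff = 0.73/26.6 + 0.27/10.6 = 0.02744 + 0.02547 = 0.05292
R_eff = 1/U_eff = 18.9 ft²·°F·h/BTU
Q = 140 × 63.6 / 18.9 = 471.2 BTU/h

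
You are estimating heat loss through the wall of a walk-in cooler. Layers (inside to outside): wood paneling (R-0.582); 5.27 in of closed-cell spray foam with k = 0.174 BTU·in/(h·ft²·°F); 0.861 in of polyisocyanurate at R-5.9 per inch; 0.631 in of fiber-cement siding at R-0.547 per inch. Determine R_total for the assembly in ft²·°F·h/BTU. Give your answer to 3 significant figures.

36.3 ft²·°F·h/BTU

5.27/0.174 = 30.29
0.861 × 5.9 = 5.08
0.631 × 0.547 = 0.3452
R_total = 0.582 + 30.29 + 5.08 + 0.3452 = 36.29 ft²·°F·h/BTU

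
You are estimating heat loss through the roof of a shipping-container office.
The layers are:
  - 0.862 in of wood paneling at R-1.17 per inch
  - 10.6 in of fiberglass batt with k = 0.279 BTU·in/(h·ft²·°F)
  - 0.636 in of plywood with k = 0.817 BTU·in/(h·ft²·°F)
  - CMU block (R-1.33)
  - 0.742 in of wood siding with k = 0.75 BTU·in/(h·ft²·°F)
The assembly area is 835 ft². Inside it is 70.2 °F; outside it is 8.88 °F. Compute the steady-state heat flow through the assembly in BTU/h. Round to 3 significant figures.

1220 BTU/h

0.862 × 1.17 = 1.009
10.6/0.279 = 37.99
0.636/0.817 = 0.7785
0.742/0.75 = 0.9893
R_total = 1.009 + 37.99 + 0.7785 + 1.33 + 0.9893 = 42.1 ft²·°F·h/BTU
Q = A·ΔT/R = 835 × (70.2 − 8.88) / 42.1 = 1216 BTU/h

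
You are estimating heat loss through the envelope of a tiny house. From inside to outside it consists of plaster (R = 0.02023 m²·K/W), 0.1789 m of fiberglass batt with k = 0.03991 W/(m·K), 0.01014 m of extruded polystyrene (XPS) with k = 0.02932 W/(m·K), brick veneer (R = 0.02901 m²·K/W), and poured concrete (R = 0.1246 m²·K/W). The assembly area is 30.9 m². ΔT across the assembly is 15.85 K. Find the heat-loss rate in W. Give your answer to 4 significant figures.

97.91 W

0.1789/0.03991 = 4.4826
0.01014/0.02932 = 0.34584
R_total = 0.02023 + 4.4826 + 0.34584 + 0.02901 + 0.1246 = 5.0023 m²·K/W
Q = A·ΔT/R = 30.9 × 15.85 / 5.0023 = 97.909 W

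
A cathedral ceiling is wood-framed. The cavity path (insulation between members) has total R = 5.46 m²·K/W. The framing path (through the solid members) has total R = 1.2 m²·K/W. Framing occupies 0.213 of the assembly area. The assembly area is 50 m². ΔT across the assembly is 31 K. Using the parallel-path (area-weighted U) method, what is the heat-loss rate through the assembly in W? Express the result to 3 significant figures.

499 W

U_eff = 0.787/5.46 + 0.213/1.2 = 0.1441 + 0.1775 = 0.3216
R_eff = 1/U_eff = 3.109 m²·K/W
Q = 50 × 31 / 3.109 = 498.5 W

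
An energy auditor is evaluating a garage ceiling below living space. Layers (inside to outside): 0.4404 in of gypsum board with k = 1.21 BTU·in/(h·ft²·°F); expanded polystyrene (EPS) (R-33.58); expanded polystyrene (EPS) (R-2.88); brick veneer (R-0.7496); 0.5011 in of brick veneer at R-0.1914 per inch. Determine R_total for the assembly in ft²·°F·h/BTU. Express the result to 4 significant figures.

0.4404/1.21 = 0.36397
0.5011 × 0.1914 = 0.095911
R_total = 0.36397 + 33.58 + 2.88 + 0.7496 + 0.095911 = 37.669 ft²·°F·h/BTU

37.67 ft²·°F·h/BTU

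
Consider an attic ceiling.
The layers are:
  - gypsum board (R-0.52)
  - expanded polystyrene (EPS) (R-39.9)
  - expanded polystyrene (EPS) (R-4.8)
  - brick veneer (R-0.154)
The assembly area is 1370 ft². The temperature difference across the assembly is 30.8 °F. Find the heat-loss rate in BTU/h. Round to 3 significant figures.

R_total = 0.52 + 39.9 + 4.8 + 0.154 = 45.37 ft²·°F·h/BTU
Q = A·ΔT/R = 1370 × 30.8 / 45.37 = 930 BTU/h

930 BTU/h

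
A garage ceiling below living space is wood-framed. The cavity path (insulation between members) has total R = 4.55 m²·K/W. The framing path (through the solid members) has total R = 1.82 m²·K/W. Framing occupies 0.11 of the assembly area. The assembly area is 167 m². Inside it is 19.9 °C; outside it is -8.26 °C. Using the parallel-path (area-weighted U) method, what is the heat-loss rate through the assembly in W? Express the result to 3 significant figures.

U_eff = 0.89/4.55 + 0.11/1.82 = 0.1956 + 0.06044 = 0.256
R_eff = 1/U_eff = 3.906 m²·K/W
Q = 167 × (19.9 − (-8.26)) / 3.906 = 1204 W

1200 W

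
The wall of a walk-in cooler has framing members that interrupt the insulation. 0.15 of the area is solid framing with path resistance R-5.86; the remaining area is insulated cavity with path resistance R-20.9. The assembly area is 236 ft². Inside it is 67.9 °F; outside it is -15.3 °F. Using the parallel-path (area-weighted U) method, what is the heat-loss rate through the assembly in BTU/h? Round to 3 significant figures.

U_eff = 0.85/20.9 + 0.15/5.86 = 0.04067 + 0.0256 = 0.06627
R_eff = 1/U_eff = 15.09 ft²·°F·h/BTU
Q = 236 × (67.9 − (-15.3)) / 15.09 = 1301 BTU/h

1300 BTU/h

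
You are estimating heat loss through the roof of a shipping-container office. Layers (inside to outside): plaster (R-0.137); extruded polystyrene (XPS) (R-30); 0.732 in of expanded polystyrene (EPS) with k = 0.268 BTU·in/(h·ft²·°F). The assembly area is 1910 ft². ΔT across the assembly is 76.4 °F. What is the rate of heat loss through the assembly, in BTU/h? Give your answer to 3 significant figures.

0.732/0.268 = 2.731
R_total = 0.137 + 30 + 2.731 = 32.87 ft²·°F·h/BTU
Q = A·ΔT/R = 1910 × 76.4 / 32.87 = 4440 BTU/h

4440 BTU/h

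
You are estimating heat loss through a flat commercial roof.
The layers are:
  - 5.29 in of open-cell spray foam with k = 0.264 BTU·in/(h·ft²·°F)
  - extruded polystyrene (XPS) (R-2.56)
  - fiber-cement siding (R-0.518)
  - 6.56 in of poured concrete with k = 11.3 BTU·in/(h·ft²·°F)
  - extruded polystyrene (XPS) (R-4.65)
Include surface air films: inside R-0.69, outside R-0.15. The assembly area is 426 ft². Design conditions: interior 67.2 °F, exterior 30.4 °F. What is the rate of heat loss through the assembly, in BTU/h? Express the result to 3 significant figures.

537 BTU/h

5.29/0.264 = 20.04
6.56/11.3 = 0.5805
R_total = 0.69 + 20.04 + 2.56 + 0.518 + 0.5805 + 4.65 + 0.15 = 29.19 ft²·°F·h/BTU
Q = A·ΔT/R = 426 × (67.2 − 30.4) / 29.19 = 537.1 BTU/h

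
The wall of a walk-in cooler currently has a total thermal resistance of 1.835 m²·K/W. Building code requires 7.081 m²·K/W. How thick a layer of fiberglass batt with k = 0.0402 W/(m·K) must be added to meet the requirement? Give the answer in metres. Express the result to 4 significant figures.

ΔR = 7.081 − 1.835 = 5.246 m²·K/W
L = ΔR × k = 5.246 × 0.0402 = 0.21089 m

0.2109 m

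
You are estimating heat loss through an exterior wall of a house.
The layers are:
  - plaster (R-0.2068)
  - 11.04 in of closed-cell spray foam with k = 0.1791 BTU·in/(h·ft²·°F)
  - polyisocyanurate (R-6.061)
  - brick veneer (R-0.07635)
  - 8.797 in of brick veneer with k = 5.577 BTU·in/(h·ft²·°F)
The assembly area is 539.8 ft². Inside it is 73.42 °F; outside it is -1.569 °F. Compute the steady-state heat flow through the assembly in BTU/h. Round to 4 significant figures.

11.04/0.1791 = 61.642
8.797/5.577 = 1.5774
R_total = 0.2068 + 61.642 + 6.061 + 0.07635 + 1.5774 = 69.563 ft²·°F·h/BTU
Q = A·ΔT/R = 539.8 × (73.42 − (-1.569)) / 69.563 = 581.9 BTU/h

581.9 BTU/h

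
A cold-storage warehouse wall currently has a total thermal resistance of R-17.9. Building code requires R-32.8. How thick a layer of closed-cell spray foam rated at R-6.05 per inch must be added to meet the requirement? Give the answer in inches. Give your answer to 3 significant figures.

ΔR = 32.8 − 17.9 = 14.9 ft²·°F·h/BTU
L = ΔR / (R/in) = 14.9/6.05 = 2.463 in

2.46 in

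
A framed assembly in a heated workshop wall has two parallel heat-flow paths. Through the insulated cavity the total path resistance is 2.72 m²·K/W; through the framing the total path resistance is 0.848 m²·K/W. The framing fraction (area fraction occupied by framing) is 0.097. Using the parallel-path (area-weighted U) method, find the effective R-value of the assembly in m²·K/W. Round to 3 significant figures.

U_eff = 0.903/2.72 + 0.097/0.848 = 0.332 + 0.1144 = 0.4464
R_eff = 1/U_eff = 2.24 m²·K/W

2.24 m²·K/W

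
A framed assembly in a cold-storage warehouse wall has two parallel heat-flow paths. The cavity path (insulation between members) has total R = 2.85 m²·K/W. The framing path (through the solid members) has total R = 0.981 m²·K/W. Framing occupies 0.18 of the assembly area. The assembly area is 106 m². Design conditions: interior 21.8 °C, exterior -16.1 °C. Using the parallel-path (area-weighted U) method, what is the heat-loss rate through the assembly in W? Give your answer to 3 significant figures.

1890 W

U_eff = 0.82/2.85 + 0.18/0.981 = 0.2877 + 0.1835 = 0.4712
R_eff = 1/U_eff = 2.122 m²·K/W
Q = 106 × (21.8 − (-16.1)) / 2.122 = 1893 W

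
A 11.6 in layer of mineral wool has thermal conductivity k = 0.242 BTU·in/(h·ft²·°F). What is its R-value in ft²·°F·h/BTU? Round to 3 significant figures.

R = L/k = 11.6/0.242 = 47.93 ft²·°F·h/BTU

47.9 ft²·°F·h/BTU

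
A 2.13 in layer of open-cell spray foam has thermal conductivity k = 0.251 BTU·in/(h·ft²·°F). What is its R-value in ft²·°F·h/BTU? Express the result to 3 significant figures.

R = L/k = 2.13/0.251 = 8.486 ft²·°F·h/BTU

8.49 ft²·°F·h/BTU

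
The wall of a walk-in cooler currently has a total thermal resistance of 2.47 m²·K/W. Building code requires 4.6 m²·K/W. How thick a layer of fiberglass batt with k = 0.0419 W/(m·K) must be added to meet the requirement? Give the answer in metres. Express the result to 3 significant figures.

0.0892 m

ΔR = 4.6 − 2.47 = 2.13 m²·K/W
L = ΔR × k = 2.13 × 0.0419 = 0.08925 m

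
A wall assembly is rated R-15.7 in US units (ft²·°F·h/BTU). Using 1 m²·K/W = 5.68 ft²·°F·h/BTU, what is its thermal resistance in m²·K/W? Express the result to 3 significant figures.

R_SI = 15.7/5.68 = 2.764

2.76 m²·K/W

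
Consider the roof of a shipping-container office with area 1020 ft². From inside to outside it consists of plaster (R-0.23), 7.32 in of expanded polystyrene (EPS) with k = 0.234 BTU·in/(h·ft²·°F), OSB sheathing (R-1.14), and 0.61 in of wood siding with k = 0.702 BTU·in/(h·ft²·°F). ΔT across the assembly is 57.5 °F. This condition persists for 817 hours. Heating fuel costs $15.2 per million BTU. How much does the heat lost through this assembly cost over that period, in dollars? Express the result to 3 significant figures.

7.32/0.234 = 31.28
0.61/0.702 = 0.8689
R_total = 0.23 + 31.28 + 1.14 + 0.8689 = 33.52 ft²·°F·h/BTU
Q = 1020 × 57.5 / 33.52 = 1750 BTU/h
E = 1750 × 817 = 1429000 BTU
Cost = 1429000/10⁶ × 15.2 = $21.73

21.7 dollars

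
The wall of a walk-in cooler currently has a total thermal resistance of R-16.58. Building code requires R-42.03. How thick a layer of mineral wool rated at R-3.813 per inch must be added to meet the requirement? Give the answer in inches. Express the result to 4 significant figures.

6.675 in

ΔR = 42.03 − 16.58 = 25.45 ft²·°F·h/BTU
L = ΔR / (R/in) = 25.45/3.813 = 6.6745 in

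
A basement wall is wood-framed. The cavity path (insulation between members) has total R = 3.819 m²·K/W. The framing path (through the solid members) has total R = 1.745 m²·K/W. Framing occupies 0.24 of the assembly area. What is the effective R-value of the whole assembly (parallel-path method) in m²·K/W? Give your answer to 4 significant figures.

2.971 m²·K/W

U_eff = 0.76/3.819 + 0.24/1.745 = 0.199 + 0.13754 = 0.33654
R_eff = 1/U_eff = 2.9714 m²·K/W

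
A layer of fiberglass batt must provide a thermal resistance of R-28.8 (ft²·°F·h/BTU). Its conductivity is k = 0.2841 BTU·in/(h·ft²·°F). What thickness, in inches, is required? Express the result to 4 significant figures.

8.182 in

L = R × k = 28.8 × 0.2841 = 8.1821 in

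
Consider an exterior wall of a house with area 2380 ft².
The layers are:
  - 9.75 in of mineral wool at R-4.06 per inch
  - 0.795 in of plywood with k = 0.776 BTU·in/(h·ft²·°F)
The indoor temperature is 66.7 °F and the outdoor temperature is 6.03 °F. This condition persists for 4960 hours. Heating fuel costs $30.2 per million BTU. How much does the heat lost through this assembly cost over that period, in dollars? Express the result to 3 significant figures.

533 dollars

9.75 × 4.06 = 39.58
0.795/0.776 = 1.024
R_total = 39.58 + 1.024 = 40.61 ft²·°F·h/BTU
Q = 2380 × (66.7 − 6.03) / 40.61 = 3556 BTU/h
E = 3556 × 4960 = 17640000 BTU
Cost = 17640000/10⁶ × 30.2 = $532.6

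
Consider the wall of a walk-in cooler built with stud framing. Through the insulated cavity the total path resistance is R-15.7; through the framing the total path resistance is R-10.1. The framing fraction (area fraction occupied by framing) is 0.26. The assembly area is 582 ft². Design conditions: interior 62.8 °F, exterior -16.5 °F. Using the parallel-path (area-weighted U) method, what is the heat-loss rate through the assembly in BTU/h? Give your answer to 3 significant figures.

U_eff = 0.74/15.7 + 0.26/10.1 = 0.04713 + 0.02574 = 0.07288
R_eff = 1/U_eff = 13.72 ft²·°F·h/BTU
Q = 582 × (62.8 − (-16.5)) / 13.72 = 3363 BTU/h

3360 BTU/h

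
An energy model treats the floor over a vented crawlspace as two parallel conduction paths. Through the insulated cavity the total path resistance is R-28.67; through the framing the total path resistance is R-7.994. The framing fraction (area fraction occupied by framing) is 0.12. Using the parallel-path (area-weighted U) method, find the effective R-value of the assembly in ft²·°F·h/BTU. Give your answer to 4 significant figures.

U_eff = 0.88/28.67 + 0.12/7.994 = 0.030694 + 0.015011 = 0.045705
R_eff = 1/U_eff = 21.879 ft²·°F·h/BTU

21.88 ft²·°F·h/BTU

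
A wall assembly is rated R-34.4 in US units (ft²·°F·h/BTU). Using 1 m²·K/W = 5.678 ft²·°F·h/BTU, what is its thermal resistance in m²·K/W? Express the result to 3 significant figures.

6.06 m²·K/W

R_SI = 34.4/5.678 = 6.058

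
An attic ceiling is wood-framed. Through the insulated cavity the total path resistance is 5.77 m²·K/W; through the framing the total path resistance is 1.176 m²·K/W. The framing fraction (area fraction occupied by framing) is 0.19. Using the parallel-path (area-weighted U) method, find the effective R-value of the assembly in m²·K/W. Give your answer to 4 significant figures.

3.312 m²·K/W

U_eff = 0.81/5.77 + 0.19/1.176 = 0.14038 + 0.16156 = 0.30195
R_eff = 1/U_eff = 3.3119 m²·K/W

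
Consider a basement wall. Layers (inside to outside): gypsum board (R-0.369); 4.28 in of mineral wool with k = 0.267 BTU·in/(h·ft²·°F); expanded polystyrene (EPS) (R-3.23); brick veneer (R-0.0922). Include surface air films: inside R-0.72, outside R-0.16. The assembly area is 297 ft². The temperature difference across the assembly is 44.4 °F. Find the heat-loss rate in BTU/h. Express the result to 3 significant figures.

640 BTU/h

4.28/0.267 = 16.03
R_total = 0.72 + 0.369 + 16.03 + 3.23 + 0.0922 + 0.16 = 20.6 ft²·°F·h/BTU
Q = A·ΔT/R = 297 × 44.4 / 20.6 = 640.1 BTU/h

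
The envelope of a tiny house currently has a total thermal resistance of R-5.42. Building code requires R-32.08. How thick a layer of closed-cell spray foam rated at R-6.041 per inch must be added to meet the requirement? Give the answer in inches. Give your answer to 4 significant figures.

ΔR = 32.08 − 5.42 = 26.66 ft²·°F·h/BTU
L = ΔR / (R/in) = 26.66/6.041 = 4.4132 in

4.413 in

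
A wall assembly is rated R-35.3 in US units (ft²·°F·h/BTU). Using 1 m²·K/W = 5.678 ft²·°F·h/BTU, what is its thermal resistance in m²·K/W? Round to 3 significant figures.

6.22 m²·K/W

R_SI = 35.3/5.678 = 6.217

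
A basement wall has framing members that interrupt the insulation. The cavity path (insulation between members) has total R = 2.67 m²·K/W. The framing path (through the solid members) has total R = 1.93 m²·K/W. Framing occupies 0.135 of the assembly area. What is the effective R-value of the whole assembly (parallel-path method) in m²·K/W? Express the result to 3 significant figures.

2.54 m²·K/W

U_eff = 0.865/2.67 + 0.135/1.93 = 0.324 + 0.06995 = 0.3939
R_eff = 1/U_eff = 2.539 m²·K/W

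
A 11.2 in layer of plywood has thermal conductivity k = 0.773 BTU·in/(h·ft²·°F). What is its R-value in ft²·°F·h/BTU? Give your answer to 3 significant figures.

14.5 ft²·°F·h/BTU

R = L/k = 11.2/0.773 = 14.49 ft²·°F·h/BTU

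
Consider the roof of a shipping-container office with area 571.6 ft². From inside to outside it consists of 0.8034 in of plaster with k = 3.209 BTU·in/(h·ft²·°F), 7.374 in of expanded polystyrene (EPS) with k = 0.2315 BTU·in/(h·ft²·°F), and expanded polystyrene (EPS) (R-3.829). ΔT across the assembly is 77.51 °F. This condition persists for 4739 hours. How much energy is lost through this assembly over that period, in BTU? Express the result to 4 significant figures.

5843000 BTU

0.8034/3.209 = 0.25036
7.374/0.2315 = 31.853
R_total = 0.25036 + 31.853 + 3.829 = 35.932 ft²·°F·h/BTU
Q = 571.6 × 77.51 / 35.932 = 1233 BTU/h
E = 1233 × 4739 = 5843200 BTU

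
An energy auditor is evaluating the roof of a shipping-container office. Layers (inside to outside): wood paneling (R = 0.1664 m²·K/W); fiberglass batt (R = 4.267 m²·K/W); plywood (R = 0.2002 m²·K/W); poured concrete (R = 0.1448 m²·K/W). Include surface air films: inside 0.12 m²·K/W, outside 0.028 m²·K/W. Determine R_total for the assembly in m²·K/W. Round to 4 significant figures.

4.926 m²·K/W

R_total = 0.12 + 0.1664 + 4.267 + 0.2002 + 0.1448 + 0.028 = 4.9264 m²·K/W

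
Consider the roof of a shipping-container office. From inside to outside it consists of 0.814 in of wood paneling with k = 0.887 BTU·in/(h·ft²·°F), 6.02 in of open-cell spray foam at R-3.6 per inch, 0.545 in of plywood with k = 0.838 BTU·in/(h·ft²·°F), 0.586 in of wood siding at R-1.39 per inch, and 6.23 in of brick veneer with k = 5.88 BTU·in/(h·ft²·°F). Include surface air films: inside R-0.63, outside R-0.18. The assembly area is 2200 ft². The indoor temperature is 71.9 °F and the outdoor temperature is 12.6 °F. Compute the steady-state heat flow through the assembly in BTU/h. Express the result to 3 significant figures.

0.814/0.887 = 0.9177
6.02 × 3.6 = 21.67
0.545/0.838 = 0.6504
0.586 × 1.39 = 0.8145
6.23/5.88 = 1.06
R_total = 0.63 + 0.9177 + 21.67 + 0.6504 + 0.8145 + 1.06 + 0.18 = 25.92 ft²·°F·h/BTU
Q = A·ΔT/R = 2200 × (71.9 − 12.6) / 25.92 = 5032 BTU/h

5030 BTU/h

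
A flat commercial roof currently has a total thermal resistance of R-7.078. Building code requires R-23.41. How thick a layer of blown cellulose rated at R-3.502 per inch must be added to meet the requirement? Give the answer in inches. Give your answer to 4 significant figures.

ΔR = 23.41 − 7.078 = 16.332 ft²·°F·h/BTU
L = ΔR / (R/in) = 16.332/3.502 = 4.6636 in

4.664 in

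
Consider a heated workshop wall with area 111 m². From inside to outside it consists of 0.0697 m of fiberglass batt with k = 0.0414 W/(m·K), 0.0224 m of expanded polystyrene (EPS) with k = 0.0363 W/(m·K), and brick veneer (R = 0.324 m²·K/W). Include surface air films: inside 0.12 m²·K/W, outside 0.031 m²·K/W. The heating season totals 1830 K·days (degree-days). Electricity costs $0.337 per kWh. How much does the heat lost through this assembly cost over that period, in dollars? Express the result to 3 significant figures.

592 dollars

0.0697/0.0414 = 1.684
0.0224/0.0363 = 0.6171
R_total = 0.12 + 1.684 + 0.6171 + 0.324 + 0.031 = 2.776 m²·K/W
E = A × HDD × 24 / R / 1000 = 111 × 1830 × 24 / 2.776 / 1000 = 1756 kWh
Cost = 1756 × 0.337 = $591.9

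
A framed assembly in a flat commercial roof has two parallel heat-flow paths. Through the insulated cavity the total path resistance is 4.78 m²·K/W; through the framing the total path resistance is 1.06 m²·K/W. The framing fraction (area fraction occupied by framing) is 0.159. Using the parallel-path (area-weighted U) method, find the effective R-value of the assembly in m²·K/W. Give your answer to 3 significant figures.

3.07 m²·K/W

U_eff = 0.841/4.78 + 0.159/1.06 = 0.1759 + 0.15 = 0.3259
R_eff = 1/U_eff = 3.068 m²·K/W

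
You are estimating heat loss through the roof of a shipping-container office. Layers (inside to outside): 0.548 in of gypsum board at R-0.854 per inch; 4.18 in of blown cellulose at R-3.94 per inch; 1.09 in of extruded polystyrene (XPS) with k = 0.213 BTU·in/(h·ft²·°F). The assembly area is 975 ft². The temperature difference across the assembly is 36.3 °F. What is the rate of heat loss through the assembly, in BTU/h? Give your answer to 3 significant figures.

0.548 × 0.854 = 0.468
4.18 × 3.94 = 16.47
1.09/0.213 = 5.117
R_total = 0.468 + 16.47 + 5.117 = 22.05 ft²·°F·h/BTU
Q = A·ΔT/R = 975 × 36.3 / 22.05 = 1605 BTU/h

1600 BTU/h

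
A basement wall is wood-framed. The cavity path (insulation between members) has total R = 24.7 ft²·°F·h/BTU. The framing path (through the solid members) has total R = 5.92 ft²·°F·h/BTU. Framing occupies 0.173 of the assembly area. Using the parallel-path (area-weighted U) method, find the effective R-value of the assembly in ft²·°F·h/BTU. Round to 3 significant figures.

15.9 ft²·°F·h/BTU

U_eff = 0.827/24.7 + 0.173/5.92 = 0.03348 + 0.02922 = 0.0627
R_eff = 1/U_eff = 15.95 ft²·°F·h/BTU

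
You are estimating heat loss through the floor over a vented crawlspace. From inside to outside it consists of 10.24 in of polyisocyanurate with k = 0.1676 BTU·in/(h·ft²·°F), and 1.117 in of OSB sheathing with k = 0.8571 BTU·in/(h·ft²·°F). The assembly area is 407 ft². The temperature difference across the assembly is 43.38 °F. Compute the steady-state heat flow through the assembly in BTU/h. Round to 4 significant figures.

10.24/0.1676 = 61.098
1.117/0.8571 = 1.3032
R_total = 61.098 + 1.3032 = 62.401 ft²·°F·h/BTU
Q = A·ΔT/R = 407 × 43.38 / 62.401 = 282.94 BTU/h

282.9 BTU/h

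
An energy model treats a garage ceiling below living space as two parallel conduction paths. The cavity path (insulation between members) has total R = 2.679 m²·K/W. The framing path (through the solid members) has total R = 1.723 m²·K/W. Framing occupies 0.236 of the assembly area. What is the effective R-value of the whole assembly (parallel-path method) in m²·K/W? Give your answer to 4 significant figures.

U_eff = 0.764/2.679 + 0.236/1.723 = 0.28518 + 0.13697 = 0.42215
R_eff = 1/U_eff = 2.3688 m²·K/W

2.369 m²·K/W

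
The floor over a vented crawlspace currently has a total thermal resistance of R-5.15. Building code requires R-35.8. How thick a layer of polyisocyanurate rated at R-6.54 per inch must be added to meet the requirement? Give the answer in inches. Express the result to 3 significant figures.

ΔR = 35.8 − 5.15 = 30.65 ft²·°F·h/BTU
L = ΔR / (R/in) = 30.65/6.54 = 4.687 in

4.69 in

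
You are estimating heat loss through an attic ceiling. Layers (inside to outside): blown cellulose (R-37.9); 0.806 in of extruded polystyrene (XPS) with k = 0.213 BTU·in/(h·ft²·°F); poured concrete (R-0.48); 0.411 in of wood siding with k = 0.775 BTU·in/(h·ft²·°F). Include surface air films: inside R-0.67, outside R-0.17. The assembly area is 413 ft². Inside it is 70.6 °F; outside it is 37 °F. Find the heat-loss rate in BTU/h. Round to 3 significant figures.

0.806/0.213 = 3.784
0.411/0.775 = 0.5303
R_total = 0.67 + 37.9 + 3.784 + 0.48 + 0.5303 + 0.17 = 43.53 ft²·°F·h/BTU
Q = A·ΔT/R = 413 × (70.6 − 37) / 43.53 = 318.8 BTU/h

319 BTU/h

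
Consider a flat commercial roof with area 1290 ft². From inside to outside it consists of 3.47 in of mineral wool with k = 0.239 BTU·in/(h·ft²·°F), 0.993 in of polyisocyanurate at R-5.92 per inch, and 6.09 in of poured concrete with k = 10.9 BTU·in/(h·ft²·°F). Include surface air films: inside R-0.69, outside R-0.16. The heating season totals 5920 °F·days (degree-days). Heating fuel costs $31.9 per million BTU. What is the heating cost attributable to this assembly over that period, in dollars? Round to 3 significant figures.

268 dollars

3.47/0.239 = 14.52
0.993 × 5.92 = 5.879
6.09/10.9 = 0.5587
R_total = 0.69 + 14.52 + 5.879 + 0.5587 + 0.16 = 21.81 ft²·°F·h/BTU
E = A × HDD × 24 / R = 1290 × 5920 × 24 / 21.81 = 8405000 BTU
Cost = 8405000/10⁶ × 31.9 = $268.1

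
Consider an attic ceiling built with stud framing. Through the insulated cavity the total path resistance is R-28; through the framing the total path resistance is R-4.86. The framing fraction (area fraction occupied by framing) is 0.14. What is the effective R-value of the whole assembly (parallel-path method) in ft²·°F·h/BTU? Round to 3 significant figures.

16.8 ft²·°F·h/BTU

U_eff = 0.86/28 + 0.14/4.86 = 0.03071 + 0.02881 = 0.05952
R_eff = 1/U_eff = 16.8 ft²·°F·h/BTU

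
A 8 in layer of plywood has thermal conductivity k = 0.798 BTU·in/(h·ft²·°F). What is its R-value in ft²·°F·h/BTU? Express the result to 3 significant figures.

10.0 ft²·°F·h/BTU

R = L/k = 8/0.798 = 10.03 ft²·°F·h/BTU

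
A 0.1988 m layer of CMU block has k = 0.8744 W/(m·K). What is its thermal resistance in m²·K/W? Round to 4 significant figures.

R = L/k = 0.1988/0.8744 = 0.22736 m²·K/W

0.2274 m²·K/W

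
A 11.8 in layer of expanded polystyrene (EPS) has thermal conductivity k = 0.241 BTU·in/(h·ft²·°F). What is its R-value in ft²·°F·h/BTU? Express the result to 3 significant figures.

R = L/k = 11.8/0.241 = 48.96 ft²·°F·h/BTU

49.0 ft²·°F·h/BTU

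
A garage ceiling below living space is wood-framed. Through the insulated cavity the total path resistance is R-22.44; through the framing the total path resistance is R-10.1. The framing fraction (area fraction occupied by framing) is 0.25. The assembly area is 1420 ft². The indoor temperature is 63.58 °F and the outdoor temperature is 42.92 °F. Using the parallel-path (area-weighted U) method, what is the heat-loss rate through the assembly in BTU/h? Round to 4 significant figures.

1707 BTU/h

U_eff = 0.75/22.44 + 0.25/10.1 = 0.033422 + 0.024752 = 0.058175
R_eff = 1/U_eff = 17.19 ft²·°F·h/BTU
Q = 1420 × (63.58 − 42.92) / 17.19 = 1706.7 BTU/h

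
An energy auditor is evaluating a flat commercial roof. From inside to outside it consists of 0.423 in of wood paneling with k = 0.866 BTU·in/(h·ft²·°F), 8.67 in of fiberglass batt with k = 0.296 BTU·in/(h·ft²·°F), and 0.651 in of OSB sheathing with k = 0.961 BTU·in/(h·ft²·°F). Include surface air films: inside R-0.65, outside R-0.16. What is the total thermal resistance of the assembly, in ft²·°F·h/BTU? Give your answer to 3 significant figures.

0.423/0.866 = 0.4885
8.67/0.296 = 29.29
0.651/0.961 = 0.6774
R_total = 0.65 + 0.4885 + 29.29 + 0.6774 + 0.16 = 31.27 ft²·°F·h/BTU

31.3 ft²·°F·h/BTU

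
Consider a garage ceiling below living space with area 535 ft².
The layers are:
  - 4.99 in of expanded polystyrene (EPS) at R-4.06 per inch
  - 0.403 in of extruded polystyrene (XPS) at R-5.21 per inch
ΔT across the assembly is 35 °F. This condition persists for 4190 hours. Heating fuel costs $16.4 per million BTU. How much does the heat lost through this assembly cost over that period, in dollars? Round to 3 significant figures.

4.99 × 4.06 = 20.26
0.403 × 5.21 = 2.1
R_total = 20.26 + 2.1 = 22.36 ft²·°F·h/BTU
Q = 535 × 35 / 22.36 = 837.5 BTU/h
E = 837.5 × 4190 = 3509000 BTU
Cost = 3509000/10⁶ × 16.4 = $57.55

57.5 dollars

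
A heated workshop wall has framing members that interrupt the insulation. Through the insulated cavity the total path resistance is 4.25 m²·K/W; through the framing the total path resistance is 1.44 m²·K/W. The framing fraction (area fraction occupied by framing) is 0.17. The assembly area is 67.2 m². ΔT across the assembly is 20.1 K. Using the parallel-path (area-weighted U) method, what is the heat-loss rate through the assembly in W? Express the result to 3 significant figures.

423 W

U_eff = 0.83/4.25 + 0.17/1.44 = 0.1953 + 0.1181 = 0.3133
R_eff = 1/U_eff = 3.191 m²·K/W
Q = 67.2 × 20.1 / 3.191 = 423.2 W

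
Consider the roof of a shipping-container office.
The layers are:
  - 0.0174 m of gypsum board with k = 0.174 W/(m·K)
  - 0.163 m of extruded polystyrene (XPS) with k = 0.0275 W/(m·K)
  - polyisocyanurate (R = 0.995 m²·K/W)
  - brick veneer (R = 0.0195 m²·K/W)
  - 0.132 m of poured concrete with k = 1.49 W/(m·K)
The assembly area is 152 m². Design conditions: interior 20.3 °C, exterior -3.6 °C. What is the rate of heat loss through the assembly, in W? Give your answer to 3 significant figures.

0.0174/0.174 = 0.1
0.163/0.0275 = 5.927
0.132/1.49 = 0.08859
R_total = 0.1 + 5.927 + 0.995 + 0.0195 + 0.08859 = 7.13 m²·K/W
Q = A·ΔT/R = 152 × (20.3 − (-3.6)) / 7.13 = 509.5 W

509 W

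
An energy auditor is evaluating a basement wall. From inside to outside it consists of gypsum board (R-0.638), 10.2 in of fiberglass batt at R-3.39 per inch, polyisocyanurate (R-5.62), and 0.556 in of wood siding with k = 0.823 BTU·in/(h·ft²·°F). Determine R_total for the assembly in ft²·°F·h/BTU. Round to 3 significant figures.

10.2 × 3.39 = 34.58
0.556/0.823 = 0.6756
R_total = 0.638 + 34.58 + 5.62 + 0.6756 = 41.51 ft²·°F·h/BTU

41.5 ft²·°F·h/BTU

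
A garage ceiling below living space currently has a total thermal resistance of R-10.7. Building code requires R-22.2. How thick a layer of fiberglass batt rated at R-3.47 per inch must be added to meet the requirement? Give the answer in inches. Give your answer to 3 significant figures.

3.31 in

ΔR = 22.2 − 10.7 = 11.5 ft²·°F·h/BTU
L = ΔR / (R/in) = 11.5/3.47 = 3.314 in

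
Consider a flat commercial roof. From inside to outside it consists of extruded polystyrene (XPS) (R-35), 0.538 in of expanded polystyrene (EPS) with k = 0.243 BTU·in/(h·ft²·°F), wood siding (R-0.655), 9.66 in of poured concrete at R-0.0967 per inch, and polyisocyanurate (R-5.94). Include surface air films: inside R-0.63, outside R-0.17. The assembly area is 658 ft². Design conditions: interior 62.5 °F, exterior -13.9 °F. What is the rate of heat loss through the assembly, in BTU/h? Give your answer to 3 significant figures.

1100 BTU/h

0.538/0.243 = 2.214
9.66 × 0.0967 = 0.9341
R_total = 0.63 + 35 + 2.214 + 0.655 + 0.9341 + 5.94 + 0.17 = 45.54 ft²·°F·h/BTU
Q = A·ΔT/R = 658 × (62.5 − (-13.9)) / 45.54 = 1104 BTU/h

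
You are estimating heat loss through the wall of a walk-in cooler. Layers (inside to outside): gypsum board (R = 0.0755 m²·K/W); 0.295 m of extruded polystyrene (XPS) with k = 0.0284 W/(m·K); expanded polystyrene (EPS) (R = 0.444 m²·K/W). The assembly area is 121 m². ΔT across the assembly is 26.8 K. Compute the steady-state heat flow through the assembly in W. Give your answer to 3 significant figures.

297 W

0.295/0.0284 = 10.39
R_total = 0.0755 + 10.39 + 0.444 = 10.91 m²·K/W
Q = A·ΔT/R = 121 × 26.8 / 10.91 = 297.3 W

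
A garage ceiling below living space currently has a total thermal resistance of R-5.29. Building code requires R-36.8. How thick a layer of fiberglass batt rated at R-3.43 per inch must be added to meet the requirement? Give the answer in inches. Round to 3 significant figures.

ΔR = 36.8 − 5.29 = 31.51 ft²·°F·h/BTU
L = ΔR / (R/in) = 31.51/3.43 = 9.187 in

9.19 in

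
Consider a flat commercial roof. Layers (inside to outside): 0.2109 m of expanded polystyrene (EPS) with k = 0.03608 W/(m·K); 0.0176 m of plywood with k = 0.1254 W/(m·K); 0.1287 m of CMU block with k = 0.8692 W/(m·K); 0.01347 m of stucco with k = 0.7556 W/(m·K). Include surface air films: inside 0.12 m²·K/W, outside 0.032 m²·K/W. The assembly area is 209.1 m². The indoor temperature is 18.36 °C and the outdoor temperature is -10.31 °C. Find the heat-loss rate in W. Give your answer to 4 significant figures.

951.0 W

0.2109/0.03608 = 5.8453
0.0176/0.1254 = 0.14035
0.1287/0.8692 = 0.14807
0.01347/0.7556 = 0.017827
R_total = 0.12 + 5.8453 + 0.14035 + 0.14807 + 0.017827 + 0.032 = 6.3036 m²·K/W
Q = A·ΔT/R = 209.1 × (18.36 − (-10.31)) / 6.3036 = 951.03 W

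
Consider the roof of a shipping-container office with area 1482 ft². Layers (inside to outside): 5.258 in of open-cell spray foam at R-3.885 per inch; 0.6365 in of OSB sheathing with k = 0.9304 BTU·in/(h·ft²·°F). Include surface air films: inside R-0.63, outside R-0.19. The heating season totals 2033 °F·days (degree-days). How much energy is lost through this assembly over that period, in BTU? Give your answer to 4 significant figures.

3297000 BTU

5.258 × 3.885 = 20.427
0.6365/0.9304 = 0.68411
R_total = 0.63 + 20.427 + 0.68411 + 0.19 = 21.931 ft²·°F·h/BTU
E = A × HDD × 24 / R = 1482 × 2033 × 24 / 21.931 = 3297100 BTU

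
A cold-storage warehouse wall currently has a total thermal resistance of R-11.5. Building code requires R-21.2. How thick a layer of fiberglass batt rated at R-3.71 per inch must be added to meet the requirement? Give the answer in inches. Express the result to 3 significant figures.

2.61 in

ΔR = 21.2 − 11.5 = 9.7 ft²·°F·h/BTU
L = ΔR / (R/in) = 9.7/3.71 = 2.615 in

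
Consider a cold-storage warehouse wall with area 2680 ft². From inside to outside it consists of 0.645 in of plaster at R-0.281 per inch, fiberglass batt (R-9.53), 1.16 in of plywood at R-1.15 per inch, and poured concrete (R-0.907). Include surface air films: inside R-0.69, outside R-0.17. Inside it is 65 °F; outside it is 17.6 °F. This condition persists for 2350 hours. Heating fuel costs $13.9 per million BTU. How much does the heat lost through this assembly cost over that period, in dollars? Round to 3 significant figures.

324 dollars

0.645 × 0.281 = 0.1812
1.16 × 1.15 = 1.334
R_total = 0.69 + 0.1812 + 9.53 + 1.334 + 0.907 + 0.17 = 12.81 ft²·°F·h/BTU
Q = 2680 × (65 − 17.6) / 12.81 = 9915 BTU/h
E = 9915 × 2350 = 23300000 BTU
Cost = 23300000/10⁶ × 13.9 = $323.9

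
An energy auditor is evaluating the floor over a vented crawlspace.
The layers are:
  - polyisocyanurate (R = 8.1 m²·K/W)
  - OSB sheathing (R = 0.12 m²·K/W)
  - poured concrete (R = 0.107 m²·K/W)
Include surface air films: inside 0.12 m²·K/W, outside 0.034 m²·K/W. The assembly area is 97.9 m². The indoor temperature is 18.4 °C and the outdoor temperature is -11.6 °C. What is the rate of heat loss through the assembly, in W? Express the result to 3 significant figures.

346 W

R_total = 0.12 + 8.1 + 0.12 + 0.107 + 0.034 = 8.481 m²·K/W
Q = A·ΔT/R = 97.9 × (18.4 − (-11.6)) / 8.481 = 346.3 W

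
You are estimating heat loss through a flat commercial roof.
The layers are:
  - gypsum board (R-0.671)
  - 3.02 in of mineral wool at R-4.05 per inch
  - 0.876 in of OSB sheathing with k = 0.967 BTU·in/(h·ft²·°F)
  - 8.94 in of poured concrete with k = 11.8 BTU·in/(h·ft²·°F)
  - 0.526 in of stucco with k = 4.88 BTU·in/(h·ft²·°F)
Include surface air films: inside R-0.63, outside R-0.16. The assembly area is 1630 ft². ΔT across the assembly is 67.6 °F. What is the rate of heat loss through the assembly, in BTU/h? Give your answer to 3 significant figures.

3.02 × 4.05 = 12.23
0.876/0.967 = 0.9059
8.94/11.8 = 0.7576
0.526/4.88 = 0.1078
R_total = 0.63 + 0.671 + 12.23 + 0.9059 + 0.7576 + 0.1078 + 0.16 = 15.46 ft²·°F·h/BTU
Q = A·ΔT/R = 1630 × 67.6 / 15.46 = 7126 BTU/h

7130 BTU/h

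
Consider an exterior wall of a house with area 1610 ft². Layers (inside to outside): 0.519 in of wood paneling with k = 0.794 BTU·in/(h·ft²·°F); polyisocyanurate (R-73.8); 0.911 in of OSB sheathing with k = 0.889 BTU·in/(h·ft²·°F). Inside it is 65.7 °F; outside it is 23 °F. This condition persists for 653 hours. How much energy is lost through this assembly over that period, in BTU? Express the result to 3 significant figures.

595000 BTU

0.519/0.794 = 0.6537
0.911/0.889 = 1.025
R_total = 0.6537 + 73.8 + 1.025 = 75.48 ft²·°F·h/BTU
Q = 1610 × (65.7 − 23) / 75.48 = 910.8 BTU/h
E = 910.8 × 653 = 594800 BTU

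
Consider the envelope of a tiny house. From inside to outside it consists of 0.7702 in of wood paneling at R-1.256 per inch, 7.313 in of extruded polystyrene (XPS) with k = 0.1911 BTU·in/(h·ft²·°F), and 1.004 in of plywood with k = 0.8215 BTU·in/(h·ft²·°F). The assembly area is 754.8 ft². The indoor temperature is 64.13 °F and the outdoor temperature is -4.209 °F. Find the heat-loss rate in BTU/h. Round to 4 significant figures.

1275 BTU/h

0.7702 × 1.256 = 0.96737
7.313/0.1911 = 38.268
1.004/0.8215 = 1.2222
R_total = 0.96737 + 38.268 + 1.2222 = 40.457 ft²·°F·h/BTU
Q = A·ΔT/R = 754.8 × (64.13 − (-4.209)) / 40.457 = 1275 BTU/h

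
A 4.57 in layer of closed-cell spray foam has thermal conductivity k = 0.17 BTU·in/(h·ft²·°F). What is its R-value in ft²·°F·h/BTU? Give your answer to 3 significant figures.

26.9 ft²·°F·h/BTU

R = L/k = 4.57/0.17 = 26.88 ft²·°F·h/BTU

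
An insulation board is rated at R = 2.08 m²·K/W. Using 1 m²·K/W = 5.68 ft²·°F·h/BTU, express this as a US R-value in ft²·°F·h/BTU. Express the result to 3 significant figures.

R_US = 2.08 × 5.68 = 11.81

11.8 ft²·°F·h/BTU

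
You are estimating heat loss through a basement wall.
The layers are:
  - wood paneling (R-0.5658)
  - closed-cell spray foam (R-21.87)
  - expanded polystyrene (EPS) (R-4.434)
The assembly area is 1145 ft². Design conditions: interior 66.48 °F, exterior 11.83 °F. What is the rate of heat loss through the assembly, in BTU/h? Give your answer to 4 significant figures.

R_total = 0.5658 + 21.87 + 4.434 = 26.87 ft²·°F·h/BTU
Q = A·ΔT/R = 1145 × (66.48 − 11.83) / 26.87 = 2328.8 BTU/h

2329 BTU/h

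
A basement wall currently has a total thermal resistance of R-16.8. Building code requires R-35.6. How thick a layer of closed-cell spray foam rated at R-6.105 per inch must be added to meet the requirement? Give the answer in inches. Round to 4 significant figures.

ΔR = 35.6 − 16.8 = 18.8 ft²·°F·h/BTU
L = ΔR / (R/in) = 18.8/6.105 = 3.0794 in

3.079 in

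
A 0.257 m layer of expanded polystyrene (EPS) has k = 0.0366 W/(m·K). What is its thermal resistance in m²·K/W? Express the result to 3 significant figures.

7.02 m²·K/W

R = L/k = 0.257/0.0366 = 7.022 m²·K/W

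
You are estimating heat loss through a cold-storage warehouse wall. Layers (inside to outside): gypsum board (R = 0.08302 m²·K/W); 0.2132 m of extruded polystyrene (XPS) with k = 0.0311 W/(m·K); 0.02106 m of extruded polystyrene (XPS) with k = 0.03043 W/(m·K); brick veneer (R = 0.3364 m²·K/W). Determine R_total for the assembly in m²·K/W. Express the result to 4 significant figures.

7.967 m²·K/W

0.2132/0.0311 = 6.8553
0.02106/0.03043 = 0.69208
R_total = 0.08302 + 6.8553 + 0.69208 + 0.3364 = 7.9668 m²·K/W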